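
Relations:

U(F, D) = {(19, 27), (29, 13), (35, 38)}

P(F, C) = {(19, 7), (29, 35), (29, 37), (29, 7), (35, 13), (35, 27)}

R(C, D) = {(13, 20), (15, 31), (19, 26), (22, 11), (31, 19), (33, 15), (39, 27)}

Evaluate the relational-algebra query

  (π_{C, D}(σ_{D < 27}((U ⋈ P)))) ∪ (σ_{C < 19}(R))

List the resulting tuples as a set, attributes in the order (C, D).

Joining U and P on F yields {(19, 27, 7), (29, 13, 35), (29, 13, 37), (29, 13, 7), (35, 38, 13), (35, 38, 27)}.
Filtering on D < 27 leaves {(29, 13, 35), (29, 13, 37), (29, 13, 7)}.
Keep only column(s) C, D: {(35, 13), (37, 13), (7, 13)}
Filtering on C < 19 leaves {(13, 20), (15, 31)}.
Union: {(35, 13), (37, 13), (7, 13)} with {(13, 20), (15, 31)} → {(13, 20), (15, 31), (35, 13), (37, 13), (7, 13)}

{(13, 20), (15, 31), (35, 13), (37, 13), (7, 13)}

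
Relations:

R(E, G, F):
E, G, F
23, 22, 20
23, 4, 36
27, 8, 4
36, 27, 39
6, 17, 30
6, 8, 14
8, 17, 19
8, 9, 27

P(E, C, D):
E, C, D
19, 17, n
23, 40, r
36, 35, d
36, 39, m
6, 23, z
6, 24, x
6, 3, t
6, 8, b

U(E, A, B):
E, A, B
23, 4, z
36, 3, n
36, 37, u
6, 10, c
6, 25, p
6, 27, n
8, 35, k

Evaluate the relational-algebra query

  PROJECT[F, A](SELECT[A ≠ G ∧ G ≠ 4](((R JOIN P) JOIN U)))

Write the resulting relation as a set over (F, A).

{(14, 10), (14, 25), (14, 27), (20, 4), (30, 10), (30, 25), (30, 27), (39, 3), (39, 37)}

Joining R and P on E yields {(23, 22, 20, 40, r), (23, 4, 36, 40, r), (36, 27, 39, 35, d), (36, 27, 39, 39, m), (6, 17, 30, 23, z), (6, 17, 30, 24, x), (6, 17, 30, 3, t), (6, 17, 30, 8, b), (6, 8, 14, 23, z), (6, 8, 14, 24, x), (6, 8, 14, 3, t), (6, 8, 14, 8, b)}.
Joining (R JOIN P) and U on E yields {(23, 22, 20, 40, r, 4, z), (23, 4, 36, 40, r, 4, z), (36, 27, 39, 35, d, 3, n), (36, 27, 39, 35, d, 37, u), (36, 27, 39, 39, m, 3, n), (36, 27, 39, 39, m, 37, u), (6, 17, 30, 23, z, 10, c), (6, 17, 30, 23, z, 25, p), (6, 17, 30, 23, z, 27, n), (6, 17, 30, 24, x, 10, c), (6, 17, 30, 24, x, 25, p), (6, 17, 30, 24, x, 27, n), (6, 17, 30, 3, t, 10, c), (6, 17, 30, 3, t, 25, p), (6, 17, 30, 3, t, 27, n), (6, 17, 30, 8, b, 10, c), (6, 17, 30, 8, b, 25, p), (6, 17, 30, 8, b, 27, n), (6, 8, 14, 23, z, 10, c), (6, 8, 14, 23, z, 25, p), (6, 8, 14, 23, z, 27, n), (6, 8, 14, 24, x, 10, c), (6, 8, 14, 24, x, 25, p), (6, 8, 14, 24, x, 27, n), (6, 8, 14, 3, t, 10, c), (6, 8, 14, 3, t, 25, p), (6, 8, 14, 3, t, 27, n), (6, 8, 14, 8, b, 10, c), (6, 8, 14, 8, b, 25, p), (6, 8, 14, 8, b, 27, n)}.
Apply σ_{A ≠ G ∧ G ≠ 4}; surviving tuples: {(23, 22, 20, 40, r, 4, z), (36, 27, 39, 35, d, 3, n), (36, 27, 39, 35, d, 37, u), (36, 27, 39, 39, m, 3, n), (36, 27, 39, 39, m, 37, u), (6, 17, 30, 23, z, 10, c), (6, 17, 30, 23, z, 25, p), (6, 17, 30, 23, z, 27, n), (6, 17, 30, 24, x, 10, c), (6, 17, 30, 24, x, 25, p), (6, 17, 30, 24, x, 27, n), (6, 17, 30, 3, t, 10, c), (6, 17, 30, 3, t, 25, p), (6, 17, 30, 3, t, 27, n), (6, 17, 30, 8, b, 10, c), (6, 17, 30, 8, b, 25, p), (6, 17, 30, 8, b, 27, n), (6, 8, 14, 23, z, 10, c), (6, 8, 14, 23, z, 25, p), (6, 8, 14, 23, z, 27, n), (6, 8, 14, 24, x, 10, c), (6, 8, 14, 24, x, 25, p), (6, 8, 14, 24, x, 27, n), (6, 8, 14, 3, t, 10, c), (6, 8, 14, 3, t, 25, p), (6, 8, 14, 3, t, 27, n), (6, 8, 14, 8, b, 10, c), (6, 8, 14, 8, b, 25, p), (6, 8, 14, 8, b, 27, n)}
Keep only column(s) F, A (20 duplicate(s) eliminated): {(14, 10), (14, 25), (14, 27), (20, 4), (30, 10), (30, 25), (30, 27), (39, 3), (39, 37)}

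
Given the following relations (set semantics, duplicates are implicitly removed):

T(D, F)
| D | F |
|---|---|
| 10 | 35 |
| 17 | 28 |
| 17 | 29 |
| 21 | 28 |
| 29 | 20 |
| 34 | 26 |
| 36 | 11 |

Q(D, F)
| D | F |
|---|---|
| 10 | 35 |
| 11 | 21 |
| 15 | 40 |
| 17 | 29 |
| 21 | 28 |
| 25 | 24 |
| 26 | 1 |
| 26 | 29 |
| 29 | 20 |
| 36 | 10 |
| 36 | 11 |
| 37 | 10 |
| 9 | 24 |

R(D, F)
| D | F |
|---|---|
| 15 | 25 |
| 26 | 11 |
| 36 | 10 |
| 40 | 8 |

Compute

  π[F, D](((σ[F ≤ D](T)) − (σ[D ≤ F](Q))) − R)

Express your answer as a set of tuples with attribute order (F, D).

{(11, 36), (20, 29), (26, 34)}

Apply σ_{F ≤ D}; surviving tuples: {(29, 20), (34, 26), (36, 11)}
Apply σ_{D ≤ F}; surviving tuples: {(10, 35), (11, 21), (15, 40), (17, 29), (21, 28), (26, 29), (9, 24)}
Set difference of the two operands is {(29, 20), (34, 26), (36, 11)}.
Set difference of the two operands is {(29, 20), (34, 26), (36, 11)}.
π_{F, D} gives {(11, 36), (20, 29), (26, 34)}.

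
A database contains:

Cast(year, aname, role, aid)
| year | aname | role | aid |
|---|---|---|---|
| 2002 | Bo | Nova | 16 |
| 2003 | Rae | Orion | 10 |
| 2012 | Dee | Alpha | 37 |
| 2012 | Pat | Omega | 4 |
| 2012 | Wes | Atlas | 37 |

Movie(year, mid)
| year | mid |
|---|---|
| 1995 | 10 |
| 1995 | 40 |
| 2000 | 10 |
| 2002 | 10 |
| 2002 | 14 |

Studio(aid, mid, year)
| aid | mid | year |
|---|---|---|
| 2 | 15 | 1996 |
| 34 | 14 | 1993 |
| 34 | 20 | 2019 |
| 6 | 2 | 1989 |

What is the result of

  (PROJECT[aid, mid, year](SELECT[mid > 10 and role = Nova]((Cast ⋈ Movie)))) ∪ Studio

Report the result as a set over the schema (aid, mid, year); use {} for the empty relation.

Joining Cast and Movie on year yields {(2002, Bo, Nova, 16, 10), (2002, Bo, Nova, 16, 14)}.
Filtering on mid > 10 and role = Nova leaves {(2002, Bo, Nova, 16, 14)}.
Keep only column(s) aid, mid, year: {(16, 14, 2002)}
Set union of the two operands is {(16, 14, 2002), (2, 15, 1996), (34, 14, 1993), (34, 20, 2019), (6, 2, 1989)}.

{(16, 14, 2002), (2, 15, 1996), (34, 14, 1993), (34, 20, 2019), (6, 2, 1989)}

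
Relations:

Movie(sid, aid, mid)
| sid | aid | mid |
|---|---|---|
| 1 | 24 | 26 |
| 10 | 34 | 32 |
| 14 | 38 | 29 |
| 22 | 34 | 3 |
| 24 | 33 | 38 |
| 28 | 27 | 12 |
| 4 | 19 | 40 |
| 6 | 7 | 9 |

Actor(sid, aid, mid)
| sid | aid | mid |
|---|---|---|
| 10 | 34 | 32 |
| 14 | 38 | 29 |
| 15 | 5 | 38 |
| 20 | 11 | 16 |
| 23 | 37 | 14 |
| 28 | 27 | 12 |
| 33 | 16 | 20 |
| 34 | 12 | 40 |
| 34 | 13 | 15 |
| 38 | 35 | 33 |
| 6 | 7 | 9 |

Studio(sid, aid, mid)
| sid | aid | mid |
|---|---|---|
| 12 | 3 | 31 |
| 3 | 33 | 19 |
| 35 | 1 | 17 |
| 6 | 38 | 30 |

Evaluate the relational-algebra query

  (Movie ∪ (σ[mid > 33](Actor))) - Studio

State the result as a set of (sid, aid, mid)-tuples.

{(1, 24, 26), (10, 34, 32), (14, 38, 29), (15, 5, 38), (22, 34, 3), (24, 33, 38), (28, 27, 12), (34, 12, 40), (4, 19, 40), (6, 7, 9)}

σ[mid > 33]: keep tuples satisfying mid > 33 → {(15, 5, 38), (34, 12, 40)}
Union: {(1, 24, 26), (10, 34, 32), (14, 38, 29), (22, 34, 3), (24, 33, 38), (28, 27, 12), (4, 19, 40), (6, 7, 9)} with {(15, 5, 38), (34, 12, 40)} → {(1, 24, 26), (10, 34, 32), (14, 38, 29), (15, 5, 38), (22, 34, 3), (24, 33, 38), (28, 27, 12), (34, 12, 40), (4, 19, 40), (6, 7, 9)}
Difference: {(1, 24, 26), (10, 34, 32), (14, 38, 29), (15, 5, 38), (22, 34, 3), (24, 33, 38), (28, 27, 12), (34, 12, 40), (4, 19, 40), (6, 7, 9)} with {(12, 3, 31), (3, 33, 19), (35, 1, 17), (6, 38, 30)} → {(1, 24, 26), (10, 34, 32), (14, 38, 29), (15, 5, 38), (22, 34, 3), (24, 33, 38), (28, 27, 12), (34, 12, 40), (4, 19, 40), (6, 7, 9)}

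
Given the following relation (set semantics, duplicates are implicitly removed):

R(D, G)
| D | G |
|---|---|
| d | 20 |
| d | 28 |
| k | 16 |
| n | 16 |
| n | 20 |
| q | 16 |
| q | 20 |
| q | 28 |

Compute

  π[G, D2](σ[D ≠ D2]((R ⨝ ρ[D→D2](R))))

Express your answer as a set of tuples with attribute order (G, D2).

ρ[D→D2]: schema becomes (D2, G); tuples unchanged.
Natural join on G: {(d, 20, d), (d, 20, n), (d, 20, q), (d, 28, d), (d, 28, q), (k, 16, k), (k, 16, n), (k, 16, q), (n, 16, k), (n, 16, n), (n, 16, q), (n, 20, d), (n, 20, n), (n, 20, q), (q, 16, k), (q, 16, n), (q, 16, q), (q, 20, d), (q, 20, n), (q, 20, q), (q, 28, d), (q, 28, q)}
Selection D ≠ D2: {(d, 20, n), (d, 20, q), (d, 28, q), (k, 16, n), (k, 16, q), (n, 16, k), (n, 16, q), (n, 20, d), (n, 20, q), (q, 16, k), (q, 16, n), (q, 20, d), (q, 20, n), (q, 28, d)}
Keep only column(s) G, D2 (6 duplicate(s) eliminated): {(16, k), (16, n), (16, q), (20, d), (20, n), (20, q), (28, d), (28, q)}

{(16, k), (16, n), (16, q), (20, d), (20, n), (20, q), (28, d), (28, q)}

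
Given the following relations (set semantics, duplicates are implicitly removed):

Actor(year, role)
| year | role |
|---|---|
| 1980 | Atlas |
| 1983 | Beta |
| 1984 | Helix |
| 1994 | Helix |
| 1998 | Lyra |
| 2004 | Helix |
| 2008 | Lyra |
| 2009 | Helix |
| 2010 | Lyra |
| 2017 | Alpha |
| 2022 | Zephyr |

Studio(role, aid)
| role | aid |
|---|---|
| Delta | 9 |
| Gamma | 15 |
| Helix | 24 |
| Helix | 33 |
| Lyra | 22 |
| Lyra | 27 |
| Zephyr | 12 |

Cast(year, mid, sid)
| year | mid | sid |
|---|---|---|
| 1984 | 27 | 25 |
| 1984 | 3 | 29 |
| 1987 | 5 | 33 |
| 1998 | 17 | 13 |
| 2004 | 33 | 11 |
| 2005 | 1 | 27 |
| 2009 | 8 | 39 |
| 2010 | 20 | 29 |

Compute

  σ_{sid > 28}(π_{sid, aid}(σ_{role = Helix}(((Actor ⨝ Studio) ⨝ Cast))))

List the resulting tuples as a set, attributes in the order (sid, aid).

{(29, 24), (29, 33), (39, 24), (39, 33)}

Actor ⋈ Studio (natural join on role): {(1984, Helix, 24), (1984, Helix, 33), (1994, Helix, 24), (1994, Helix, 33), (1998, Lyra, 22), (1998, Lyra, 27), (2004, Helix, 24), (2004, Helix, 33), (2008, Lyra, 22), (2008, Lyra, 27), (2009, Helix, 24), (2009, Helix, 33), (2010, Lyra, 22), (2010, Lyra, 27), (2022, Zephyr, 12)}
(Actor ⨝ Studio) ⋈ Cast (natural join on year): {(1984, Helix, 24, 27, 25), (1984, Helix, 24, 3, 29), (1984, Helix, 33, 27, 25), (1984, Helix, 33, 3, 29), (1998, Lyra, 22, 17, 13), (1998, Lyra, 27, 17, 13), (2004, Helix, 24, 33, 11), (2004, Helix, 33, 33, 11), (2009, Helix, 24, 8, 39), (2009, Helix, 33, 8, 39), (2010, Lyra, 22, 20, 29), (2010, Lyra, 27, 20, 29)}
Apply σ_{role = Helix}; surviving tuples: {(1984, Helix, 24, 27, 25), (1984, Helix, 24, 3, 29), (1984, Helix, 33, 27, 25), (1984, Helix, 33, 3, 29), (2004, Helix, 24, 33, 11), (2004, Helix, 33, 33, 11), (2009, Helix, 24, 8, 39), (2009, Helix, 33, 8, 39)}
Projecting to sid, aid: {(11, 24), (11, 33), (25, 24), (25, 33), (29, 24), (29, 33), (39, 24), (39, 33)}
Apply σ_{sid > 28}; surviving tuples: {(29, 24), (29, 33), (39, 24), (39, 33)}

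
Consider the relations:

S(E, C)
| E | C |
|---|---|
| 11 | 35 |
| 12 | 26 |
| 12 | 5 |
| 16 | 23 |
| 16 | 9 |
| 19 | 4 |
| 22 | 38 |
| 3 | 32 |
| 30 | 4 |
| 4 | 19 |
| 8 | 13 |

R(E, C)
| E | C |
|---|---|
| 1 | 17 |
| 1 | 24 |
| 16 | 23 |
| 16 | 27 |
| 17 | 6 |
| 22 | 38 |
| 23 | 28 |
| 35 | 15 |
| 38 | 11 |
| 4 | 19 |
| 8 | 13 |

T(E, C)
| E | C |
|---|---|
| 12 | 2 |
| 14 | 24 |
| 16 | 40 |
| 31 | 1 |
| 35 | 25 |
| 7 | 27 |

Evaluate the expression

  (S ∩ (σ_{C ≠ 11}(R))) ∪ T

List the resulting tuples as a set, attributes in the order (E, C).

{(12, 2), (14, 24), (16, 23), (16, 40), (22, 38), (31, 1), (35, 25), (4, 19), (7, 27), (8, 13)}

σ[C ≠ 11]: keep tuples satisfying C ≠ 11 → {(1, 17), (1, 24), (16, 23), (16, 27), (17, 6), (22, 38), (23, 28), (35, 15), (4, 19), (8, 13)}
Taking the intersection: {(16, 23), (22, 38), (4, 19), (8, 13)}
Taking the union: {(12, 2), (14, 24), (16, 23), (16, 40), (22, 38), (31, 1), (35, 25), (4, 19), (7, 27), (8, 13)}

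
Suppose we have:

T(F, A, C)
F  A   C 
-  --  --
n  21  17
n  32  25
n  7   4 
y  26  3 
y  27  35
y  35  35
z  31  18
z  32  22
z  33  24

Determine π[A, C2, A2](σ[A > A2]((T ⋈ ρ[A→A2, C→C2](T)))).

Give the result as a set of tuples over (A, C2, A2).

{(21, 4, 7), (27, 3, 26), (32, 17, 21), (32, 18, 31), (32, 4, 7), (33, 18, 31), (33, 22, 32), (35, 3, 26), (35, 35, 27)}

ρ[A→A2, C→C2]: schema becomes (F, A2, C2); tuples unchanged.
Natural join on F: {(n, 21, 17, 21, 17), (n, 21, 17, 32, 25), (n, 21, 17, 7, 4), (n, 32, 25, 21, 17), (n, 32, 25, 32, 25), (n, 32, 25, 7, 4), (n, 7, 4, 21, 17), (n, 7, 4, 32, 25), (n, 7, 4, 7, 4), (y, 26, 3, 26, 3), (y, 26, 3, 27, 35), (y, 26, 3, 35, 35), (y, 27, 35, 26, 3), (y, 27, 35, 27, 35), (y, 27, 35, 35, 35), (y, 35, 35, 26, 3), (y, 35, 35, 27, 35), (y, 35, 35, 35, 35), (z, 31, 18, 31, 18), (z, 31, 18, 32, 22), (z, 31, 18, 33, 24), (z, 32, 22, 31, 18), (z, 32, 22, 32, 22), (z, 32, 22, 33, 24), (z, 33, 24, 31, 18), (z, 33, 24, 32, 22), (z, 33, 24, 33, 24)}
Selection A > A2: {(n, 21, 17, 7, 4), (n, 32, 25, 21, 17), (n, 32, 25, 7, 4), (y, 27, 35, 26, 3), (y, 35, 35, 26, 3), (y, 35, 35, 27, 35), (z, 32, 22, 31, 18), (z, 33, 24, 31, 18), (z, 33, 24, 32, 22)}
π[A, C2, A2]: project onto (A, C2, A2) → {(21, 4, 7), (27, 3, 26), (32, 17, 21), (32, 18, 31), (32, 4, 7), (33, 18, 31), (33, 22, 32), (35, 3, 26), (35, 35, 27)}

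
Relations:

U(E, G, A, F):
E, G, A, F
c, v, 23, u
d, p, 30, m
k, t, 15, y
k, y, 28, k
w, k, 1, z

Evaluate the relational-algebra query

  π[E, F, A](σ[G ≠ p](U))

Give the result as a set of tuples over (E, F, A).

σ[G ≠ p]: keep tuples satisfying G ≠ p → {(c, v, 23, u), (k, t, 15, y), (k, y, 28, k), (w, k, 1, z)}
Projecting to E, F, A: {(c, u, 23), (k, k, 28), (k, y, 15), (w, z, 1)}

{(c, u, 23), (k, k, 28), (k, y, 15), (w, z, 1)}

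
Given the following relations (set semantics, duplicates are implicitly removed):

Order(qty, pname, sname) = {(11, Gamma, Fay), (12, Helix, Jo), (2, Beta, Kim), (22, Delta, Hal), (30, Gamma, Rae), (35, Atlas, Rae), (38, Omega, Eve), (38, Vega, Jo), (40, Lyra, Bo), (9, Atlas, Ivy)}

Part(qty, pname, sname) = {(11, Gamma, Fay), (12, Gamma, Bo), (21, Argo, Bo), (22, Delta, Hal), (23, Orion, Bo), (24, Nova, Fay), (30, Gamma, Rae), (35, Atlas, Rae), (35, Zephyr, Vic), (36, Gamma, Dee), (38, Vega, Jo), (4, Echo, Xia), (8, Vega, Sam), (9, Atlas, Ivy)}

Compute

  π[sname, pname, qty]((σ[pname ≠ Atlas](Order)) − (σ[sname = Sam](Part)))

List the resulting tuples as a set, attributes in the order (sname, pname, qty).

{(Bo, Lyra, 40), (Eve, Omega, 38), (Fay, Gamma, 11), (Hal, Delta, 22), (Jo, Helix, 12), (Jo, Vega, 38), (Kim, Beta, 2), (Rae, Gamma, 30)}

σ[pname ≠ Atlas]: keep tuples satisfying pname ≠ Atlas → {(11, Gamma, Fay), (12, Helix, Jo), (2, Beta, Kim), (22, Delta, Hal), (30, Gamma, Rae), (38, Omega, Eve), (38, Vega, Jo), (40, Lyra, Bo)}
σ[sname = Sam]: keep tuples satisfying sname = Sam → {(8, Vega, Sam)}
Difference: {(11, Gamma, Fay), (12, Helix, Jo), (2, Beta, Kim), (22, Delta, Hal), (30, Gamma, Rae), (38, Omega, Eve), (38, Vega, Jo), (40, Lyra, Bo)} with {(8, Vega, Sam)} → {(11, Gamma, Fay), (12, Helix, Jo), (2, Beta, Kim), (22, Delta, Hal), (30, Gamma, Rae), (38, Omega, Eve), (38, Vega, Jo), (40, Lyra, Bo)}
π[sname, pname, qty]: project onto (sname, pname, qty) → {(Bo, Lyra, 40), (Eve, Omega, 38), (Fay, Gamma, 11), (Hal, Delta, 22), (Jo, Helix, 12), (Jo, Vega, 38), (Kim, Beta, 2), (Rae, Gamma, 30)}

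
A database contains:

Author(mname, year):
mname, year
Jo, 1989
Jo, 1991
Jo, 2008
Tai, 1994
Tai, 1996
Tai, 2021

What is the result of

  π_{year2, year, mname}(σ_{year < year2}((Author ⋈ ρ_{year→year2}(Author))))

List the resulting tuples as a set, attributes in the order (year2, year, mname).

{(1991, 1989, Jo), (1996, 1994, Tai), (2008, 1989, Jo), (2008, 1991, Jo), (2021, 1994, Tai), (2021, 1996, Tai)}

ρ[year→year2]: schema becomes (mname, year2); tuples unchanged.
Author ⋈ ρ_{year→year2}(Author) (natural join on mname): {(Jo, 1989, 1989), (Jo, 1989, 1991), (Jo, 1989, 2008), (Jo, 1991, 1989), (Jo, 1991, 1991), (Jo, 1991, 2008), (Jo, 2008, 1989), (Jo, 2008, 1991), (Jo, 2008, 2008), (Tai, 1994, 1994), (Tai, 1994, 1996), (Tai, 1994, 2021), (Tai, 1996, 1994), (Tai, 1996, 1996), (Tai, 1996, 2021), (Tai, 2021, 1994), (Tai, 2021, 1996), (Tai, 2021, 2021)}
σ[year < year2]: keep tuples satisfying year < year2 → {(Jo, 1989, 1991), (Jo, 1989, 2008), (Jo, 1991, 2008), (Tai, 1994, 1996), (Tai, 1994, 2021), (Tai, 1996, 2021)}
π_{year2, year, mname} gives {(1991, 1989, Jo), (1996, 1994, Tai), (2008, 1989, Jo), (2008, 1991, Jo), (2021, 1994, Tai), (2021, 1996, Tai)}.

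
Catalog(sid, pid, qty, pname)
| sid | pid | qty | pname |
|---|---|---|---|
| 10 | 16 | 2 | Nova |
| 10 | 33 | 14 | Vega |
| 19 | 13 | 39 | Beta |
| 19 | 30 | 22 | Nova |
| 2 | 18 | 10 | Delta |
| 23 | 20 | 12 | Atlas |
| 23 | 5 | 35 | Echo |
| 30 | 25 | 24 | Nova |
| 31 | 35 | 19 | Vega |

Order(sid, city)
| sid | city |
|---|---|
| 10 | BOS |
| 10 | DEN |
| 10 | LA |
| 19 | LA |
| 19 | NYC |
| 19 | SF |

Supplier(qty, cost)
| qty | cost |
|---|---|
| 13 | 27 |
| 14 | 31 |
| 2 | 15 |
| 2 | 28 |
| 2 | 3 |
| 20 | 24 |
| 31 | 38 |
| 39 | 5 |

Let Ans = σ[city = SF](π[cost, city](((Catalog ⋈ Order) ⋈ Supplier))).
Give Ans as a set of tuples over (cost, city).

{(5, SF)}

Catalog ⋈ Order (natural join on sid): {(10, 16, 2, Nova, BOS), (10, 16, 2, Nova, DEN), (10, 16, 2, Nova, LA), (10, 33, 14, Vega, BOS), (10, 33, 14, Vega, DEN), (10, 33, 14, Vega, LA), (19, 13, 39, Beta, LA), (19, 13, 39, Beta, NYC), (19, 13, 39, Beta, SF), (19, 30, 22, Nova, LA), (19, 30, 22, Nova, NYC), (19, 30, 22, Nova, SF)}
(Catalog ⋈ Order) ⋈ Supplier (natural join on qty): {(10, 16, 2, Nova, BOS, 15), (10, 16, 2, Nova, BOS, 28), (10, 16, 2, Nova, BOS, 3), (10, 16, 2, Nova, DEN, 15), (10, 16, 2, Nova, DEN, 28), (10, 16, 2, Nova, DEN, 3), (10, 16, 2, Nova, LA, 15), (10, 16, 2, Nova, LA, 28), (10, 16, 2, Nova, LA, 3), (10, 33, 14, Vega, BOS, 31), (10, 33, 14, Vega, DEN, 31), (10, 33, 14, Vega, LA, 31), (19, 13, 39, Beta, LA, 5), (19, 13, 39, Beta, NYC, 5), (19, 13, 39, Beta, SF, 5)}
Projecting to cost, city: {(15, BOS), (15, DEN), (15, LA), (28, BOS), (28, DEN), (28, LA), (3, BOS), (3, DEN), (3, LA), (31, BOS), (31, DEN), (31, LA), (5, LA), (5, NYC), (5, SF)}
Apply σ_{city = SF}; surviving tuples: {(5, SF)}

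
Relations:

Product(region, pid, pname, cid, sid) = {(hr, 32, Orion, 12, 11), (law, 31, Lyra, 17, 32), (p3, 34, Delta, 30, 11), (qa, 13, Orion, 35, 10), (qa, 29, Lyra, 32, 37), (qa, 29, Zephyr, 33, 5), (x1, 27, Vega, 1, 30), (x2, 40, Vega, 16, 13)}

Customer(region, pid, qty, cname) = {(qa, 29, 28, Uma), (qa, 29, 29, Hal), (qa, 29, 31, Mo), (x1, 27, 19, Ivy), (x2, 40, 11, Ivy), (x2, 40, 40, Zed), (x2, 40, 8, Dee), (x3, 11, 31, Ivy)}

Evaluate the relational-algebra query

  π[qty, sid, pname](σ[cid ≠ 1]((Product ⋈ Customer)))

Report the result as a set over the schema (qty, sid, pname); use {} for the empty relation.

{(11, 13, Vega), (28, 37, Lyra), (28, 5, Zephyr), (29, 37, Lyra), (29, 5, Zephyr), (31, 37, Lyra), (31, 5, Zephyr), (40, 13, Vega), (8, 13, Vega)}

Natural join on region, pid: {(qa, 29, Lyra, 32, 37, 28, Uma), (qa, 29, Lyra, 32, 37, 29, Hal), (qa, 29, Lyra, 32, 37, 31, Mo), (qa, 29, Zephyr, 33, 5, 28, Uma), (qa, 29, Zephyr, 33, 5, 29, Hal), (qa, 29, Zephyr, 33, 5, 31, Mo), (x1, 27, Vega, 1, 30, 19, Ivy), (x2, 40, Vega, 16, 13, 11, Ivy), (x2, 40, Vega, 16, 13, 40, Zed), (x2, 40, Vega, 16, 13, 8, Dee)}
Selection cid ≠ 1: {(qa, 29, Lyra, 32, 37, 28, Uma), (qa, 29, Lyra, 32, 37, 29, Hal), (qa, 29, Lyra, 32, 37, 31, Mo), (qa, 29, Zephyr, 33, 5, 28, Uma), (qa, 29, Zephyr, 33, 5, 29, Hal), (qa, 29, Zephyr, 33, 5, 31, Mo), (x2, 40, Vega, 16, 13, 11, Ivy), (x2, 40, Vega, 16, 13, 40, Zed), (x2, 40, Vega, 16, 13, 8, Dee)}
Keep only column(s) qty, sid, pname: {(11, 13, Vega), (28, 37, Lyra), (28, 5, Zephyr), (29, 37, Lyra), (29, 5, Zephyr), (31, 37, Lyra), (31, 5, Zephyr), (40, 13, Vega), (8, 13, Vega)}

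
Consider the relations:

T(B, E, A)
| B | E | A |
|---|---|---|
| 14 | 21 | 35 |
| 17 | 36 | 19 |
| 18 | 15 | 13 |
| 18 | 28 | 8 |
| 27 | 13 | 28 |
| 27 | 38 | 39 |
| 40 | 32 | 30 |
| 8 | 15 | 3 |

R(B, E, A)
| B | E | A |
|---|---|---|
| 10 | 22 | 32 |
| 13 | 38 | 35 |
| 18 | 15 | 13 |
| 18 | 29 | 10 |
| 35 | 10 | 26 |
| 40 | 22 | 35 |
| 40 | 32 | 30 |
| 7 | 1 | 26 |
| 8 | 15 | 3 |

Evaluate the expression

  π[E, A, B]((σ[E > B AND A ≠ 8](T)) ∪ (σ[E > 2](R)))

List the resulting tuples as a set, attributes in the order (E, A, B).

σ[E > B AND A ≠ 8]: keep tuples satisfying E > B AND A ≠ 8 → {(14, 21, 35), (17, 36, 19), (27, 38, 39), (8, 15, 3)}
σ[E > 2]: keep tuples satisfying E > 2 → {(10, 22, 32), (13, 38, 35), (18, 15, 13), (18, 29, 10), (35, 10, 26), (40, 22, 35), (40, 32, 30), (8, 15, 3)}
Set union of the two operands is {(10, 22, 32), (13, 38, 35), (14, 21, 35), (17, 36, 19), (18, 15, 13), (18, 29, 10), (27, 38, 39), (35, 10, 26), (40, 22, 35), (40, 32, 30), (8, 15, 3)}.
Keep only column(s) E, A, B: {(10, 26, 35), (15, 13, 18), (15, 3, 8), (21, 35, 14), (22, 32, 10), (22, 35, 40), (29, 10, 18), (32, 30, 40), (36, 19, 17), (38, 35, 13), (38, 39, 27)}

{(10, 26, 35), (15, 13, 18), (15, 3, 8), (21, 35, 14), (22, 32, 10), (22, 35, 40), (29, 10, 18), (32, 30, 40), (36, 19, 17), (38, 35, 13), (38, 39, 27)}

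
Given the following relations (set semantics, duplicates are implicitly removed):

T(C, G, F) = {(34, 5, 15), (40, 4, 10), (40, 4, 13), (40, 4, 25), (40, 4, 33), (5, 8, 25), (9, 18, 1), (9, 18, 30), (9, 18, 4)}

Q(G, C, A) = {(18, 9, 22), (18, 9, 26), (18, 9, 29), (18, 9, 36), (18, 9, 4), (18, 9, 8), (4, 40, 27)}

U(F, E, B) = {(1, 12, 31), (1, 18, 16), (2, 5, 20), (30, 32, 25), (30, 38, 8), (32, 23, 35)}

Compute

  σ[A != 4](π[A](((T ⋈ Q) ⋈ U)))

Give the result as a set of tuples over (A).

Joining T and Q on C, G yields {(40, 4, 10, 27), (40, 4, 13, 27), (40, 4, 25, 27), (40, 4, 33, 27), (9, 18, 1, 22), (9, 18, 1, 26), (9, 18, 1, 29), (9, 18, 1, 36), (9, 18, 1, 4), (9, 18, 1, 8), (9, 18, 30, 22), (9, 18, 30, 26), (9, 18, 30, 29), (9, 18, 30, 36), (9, 18, 30, 4), (9, 18, 30, 8), (9, 18, 4, 22), (9, 18, 4, 26), (9, 18, 4, 29), (9, 18, 4, 36), (9, 18, 4, 4), (9, 18, 4, 8)}.
Joining (T ⋈ Q) and U on F yields {(9, 18, 1, 22, 12, 31), (9, 18, 1, 22, 18, 16), (9, 18, 1, 26, 12, 31), (9, 18, 1, 26, 18, 16), (9, 18, 1, 29, 12, 31), (9, 18, 1, 29, 18, 16), (9, 18, 1, 36, 12, 31), (9, 18, 1, 36, 18, 16), (9, 18, 1, 4, 12, 31), (9, 18, 1, 4, 18, 16), (9, 18, 1, 8, 12, 31), (9, 18, 1, 8, 18, 16), (9, 18, 30, 22, 32, 25), (9, 18, 30, 22, 38, 8), (9, 18, 30, 26, 32, 25), (9, 18, 30, 26, 38, 8), (9, 18, 30, 29, 32, 25), (9, 18, 30, 29, 38, 8), (9, 18, 30, 36, 32, 25), (9, 18, 30, 36, 38, 8), (9, 18, 30, 4, 32, 25), (9, 18, 30, 4, 38, 8), (9, 18, 30, 8, 32, 25), (9, 18, 30, 8, 38, 8)}.
π_{A} gives {22, 26, 29, 36, 4, 8} (18 duplicate(s) eliminated).
Selection A != 4: {22, 26, 29, 36, 8}

{22, 26, 29, 36, 8}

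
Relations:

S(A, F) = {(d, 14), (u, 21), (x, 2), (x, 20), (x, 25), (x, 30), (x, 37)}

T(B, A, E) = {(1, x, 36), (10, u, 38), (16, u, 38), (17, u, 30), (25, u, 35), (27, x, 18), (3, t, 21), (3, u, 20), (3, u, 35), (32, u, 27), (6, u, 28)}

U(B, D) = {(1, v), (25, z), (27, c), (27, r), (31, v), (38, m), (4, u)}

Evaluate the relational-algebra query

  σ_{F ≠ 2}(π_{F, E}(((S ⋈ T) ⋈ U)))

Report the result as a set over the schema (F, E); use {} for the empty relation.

{(20, 18), (20, 36), (21, 35), (25, 18), (25, 36), (30, 18), (30, 36), (37, 18), (37, 36)}

Joining S and T on A yields {(u, 21, 10, 38), (u, 21, 16, 38), (u, 21, 17, 30), (u, 21, 25, 35), (u, 21, 3, 20), (u, 21, 3, 35), (u, 21, 32, 27), (u, 21, 6, 28), (x, 2, 1, 36), (x, 2, 27, 18), (x, 20, 1, 36), (x, 20, 27, 18), (x, 25, 1, 36), (x, 25, 27, 18), (x, 30, 1, 36), (x, 30, 27, 18), (x, 37, 1, 36), (x, 37, 27, 18)}.
Joining (S ⋈ T) and U on B yields {(u, 21, 25, 35, z), (x, 2, 1, 36, v), (x, 2, 27, 18, c), (x, 2, 27, 18, r), (x, 20, 1, 36, v), (x, 20, 27, 18, c), (x, 20, 27, 18, r), (x, 25, 1, 36, v), (x, 25, 27, 18, c), (x, 25, 27, 18, r), (x, 30, 1, 36, v), (x, 30, 27, 18, c), (x, 30, 27, 18, r), (x, 37, 1, 36, v), (x, 37, 27, 18, c), (x, 37, 27, 18, r)}.
Projecting to F, E (5 duplicate(s) eliminated): {(2, 18), (2, 36), (20, 18), (20, 36), (21, 35), (25, 18), (25, 36), (30, 18), (30, 36), (37, 18), (37, 36)}
σ[F ≠ 2]: keep tuples satisfying F ≠ 2 → {(20, 18), (20, 36), (21, 35), (25, 18), (25, 36), (30, 18), (30, 36), (37, 18), (37, 36)}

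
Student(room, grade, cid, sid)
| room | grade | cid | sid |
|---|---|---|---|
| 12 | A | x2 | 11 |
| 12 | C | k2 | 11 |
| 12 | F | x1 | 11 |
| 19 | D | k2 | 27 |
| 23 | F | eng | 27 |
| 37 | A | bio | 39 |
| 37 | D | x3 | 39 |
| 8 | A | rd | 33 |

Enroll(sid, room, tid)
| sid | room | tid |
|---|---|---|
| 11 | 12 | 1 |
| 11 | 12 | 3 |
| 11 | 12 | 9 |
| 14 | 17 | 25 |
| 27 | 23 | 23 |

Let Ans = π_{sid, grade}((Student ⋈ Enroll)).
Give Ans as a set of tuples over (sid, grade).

Student ⋈ Enroll (natural join on room, sid): {(12, A, x2, 11, 1), (12, A, x2, 11, 3), (12, A, x2, 11, 9), (12, C, k2, 11, 1), (12, C, k2, 11, 3), (12, C, k2, 11, 9), (12, F, x1, 11, 1), (12, F, x1, 11, 3), (12, F, x1, 11, 9), (23, F, eng, 27, 23)}
π[sid, grade]: project onto (sid, grade) (6 duplicate(s) eliminated) → {(11, A), (11, C), (11, F), (27, F)}

{(11, A), (11, C), (11, F), (27, F)}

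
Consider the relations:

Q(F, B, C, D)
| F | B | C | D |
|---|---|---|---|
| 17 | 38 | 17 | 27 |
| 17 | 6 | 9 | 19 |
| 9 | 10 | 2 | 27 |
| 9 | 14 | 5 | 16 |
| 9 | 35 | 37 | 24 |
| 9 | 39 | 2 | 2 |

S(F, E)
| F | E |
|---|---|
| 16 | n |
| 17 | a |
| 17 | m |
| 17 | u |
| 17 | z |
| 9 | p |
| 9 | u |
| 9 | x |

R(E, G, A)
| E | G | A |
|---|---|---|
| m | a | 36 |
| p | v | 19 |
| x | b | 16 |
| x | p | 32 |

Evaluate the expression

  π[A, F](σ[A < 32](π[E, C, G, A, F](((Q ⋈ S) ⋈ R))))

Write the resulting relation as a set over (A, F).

Q ⋈ S (natural join on F): {(17, 38, 17, 27, a), (17, 38, 17, 27, m), (17, 38, 17, 27, u), (17, 38, 17, 27, z), (17, 6, 9, 19, a), (17, 6, 9, 19, m), (17, 6, 9, 19, u), (17, 6, 9, 19, z), (9, 10, 2, 27, p), (9, 10, 2, 27, u), (9, 10, 2, 27, x), (9, 14, 5, 16, p), (9, 14, 5, 16, u), (9, 14, 5, 16, x), (9, 35, 37, 24, p), (9, 35, 37, 24, u), (9, 35, 37, 24, x), (9, 39, 2, 2, p), (9, 39, 2, 2, u), (9, 39, 2, 2, x)}
(Q ⋈ S) ⋈ R (natural join on E): {(17, 38, 17, 27, m, a, 36), (17, 6, 9, 19, m, a, 36), (9, 10, 2, 27, p, v, 19), (9, 10, 2, 27, x, b, 16), (9, 10, 2, 27, x, p, 32), (9, 14, 5, 16, p, v, 19), (9, 14, 5, 16, x, b, 16), (9, 14, 5, 16, x, p, 32), (9, 35, 37, 24, p, v, 19), (9, 35, 37, 24, x, b, 16), (9, 35, 37, 24, x, p, 32), (9, 39, 2, 2, p, v, 19), (9, 39, 2, 2, x, b, 16), (9, 39, 2, 2, x, p, 32)}
π[E, C, G, A, F]: project onto (E, C, G, A, F) (3 duplicate(s) eliminated) → {(m, 17, a, 36, 17), (m, 9, a, 36, 17), (p, 2, v, 19, 9), (p, 37, v, 19, 9), (p, 5, v, 19, 9), (x, 2, b, 16, 9), (x, 2, p, 32, 9), (x, 37, b, 16, 9), (x, 37, p, 32, 9), (x, 5, b, 16, 9), (x, 5, p, 32, 9)}
Selection A < 32: {(p, 2, v, 19, 9), (p, 37, v, 19, 9), (p, 5, v, 19, 9), (x, 2, b, 16, 9), (x, 37, b, 16, 9), (x, 5, b, 16, 9)}
π[A, F]: project onto (A, F) (4 duplicate(s) eliminated) → {(16, 9), (19, 9)}

{(16, 9), (19, 9)}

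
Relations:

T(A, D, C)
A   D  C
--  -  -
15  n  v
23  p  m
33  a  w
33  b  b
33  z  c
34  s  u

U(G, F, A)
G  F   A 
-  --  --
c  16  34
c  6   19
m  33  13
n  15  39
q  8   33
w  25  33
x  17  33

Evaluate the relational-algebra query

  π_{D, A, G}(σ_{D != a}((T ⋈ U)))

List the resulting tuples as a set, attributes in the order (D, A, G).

{(b, 33, q), (b, 33, w), (b, 33, x), (s, 34, c), (z, 33, q), (z, 33, w), (z, 33, x)}

Joining T and U on A yields {(33, a, w, q, 8), (33, a, w, w, 25), (33, a, w, x, 17), (33, b, b, q, 8), (33, b, b, w, 25), (33, b, b, x, 17), (33, z, c, q, 8), (33, z, c, w, 25), (33, z, c, x, 17), (34, s, u, c, 16)}.
σ[D != a]: keep tuples satisfying D != a → {(33, b, b, q, 8), (33, b, b, w, 25), (33, b, b, x, 17), (33, z, c, q, 8), (33, z, c, w, 25), (33, z, c, x, 17), (34, s, u, c, 16)}
π[D, A, G]: project onto (D, A, G) → {(b, 33, q), (b, 33, w), (b, 33, x), (s, 34, c), (z, 33, q), (z, 33, w), (z, 33, x)}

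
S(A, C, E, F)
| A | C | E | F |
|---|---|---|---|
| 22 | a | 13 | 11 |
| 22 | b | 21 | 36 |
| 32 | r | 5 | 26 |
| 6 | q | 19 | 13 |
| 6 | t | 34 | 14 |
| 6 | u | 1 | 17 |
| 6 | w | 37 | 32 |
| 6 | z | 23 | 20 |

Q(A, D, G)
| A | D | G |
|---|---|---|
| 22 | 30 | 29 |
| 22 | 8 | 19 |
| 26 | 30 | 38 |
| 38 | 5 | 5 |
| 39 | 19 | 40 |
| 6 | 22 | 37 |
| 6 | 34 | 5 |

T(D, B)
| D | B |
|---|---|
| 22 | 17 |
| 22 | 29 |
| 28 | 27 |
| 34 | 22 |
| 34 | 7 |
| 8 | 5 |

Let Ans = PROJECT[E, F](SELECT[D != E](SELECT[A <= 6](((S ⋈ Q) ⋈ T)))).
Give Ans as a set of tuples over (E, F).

{(1, 17), (19, 13), (23, 20), (34, 14), (37, 32)}

Natural join on A: {(22, a, 13, 11, 30, 29), (22, a, 13, 11, 8, 19), (22, b, 21, 36, 30, 29), (22, b, 21, 36, 8, 19), (6, q, 19, 13, 22, 37), (6, q, 19, 13, 34, 5), (6, t, 34, 14, 22, 37), (6, t, 34, 14, 34, 5), (6, u, 1, 17, 22, 37), (6, u, 1, 17, 34, 5), (6, w, 37, 32, 22, 37), (6, w, 37, 32, 34, 5), (6, z, 23, 20, 22, 37), (6, z, 23, 20, 34, 5)}
Natural join on D: {(22, a, 13, 11, 8, 19, 5), (22, b, 21, 36, 8, 19, 5), (6, q, 19, 13, 22, 37, 17), (6, q, 19, 13, 22, 37, 29), (6, q, 19, 13, 34, 5, 22), (6, q, 19, 13, 34, 5, 7), (6, t, 34, 14, 22, 37, 17), (6, t, 34, 14, 22, 37, 29), (6, t, 34, 14, 34, 5, 22), (6, t, 34, 14, 34, 5, 7), (6, u, 1, 17, 22, 37, 17), (6, u, 1, 17, 22, 37, 29), (6, u, 1, 17, 34, 5, 22), (6, u, 1, 17, 34, 5, 7), (6, w, 37, 32, 22, 37, 17), (6, w, 37, 32, 22, 37, 29), (6, w, 37, 32, 34, 5, 22), (6, w, 37, 32, 34, 5, 7), (6, z, 23, 20, 22, 37, 17), (6, z, 23, 20, 22, 37, 29), (6, z, 23, 20, 34, 5, 22), (6, z, 23, 20, 34, 5, 7)}
Apply σ_{A <= 6}; surviving tuples: {(6, q, 19, 13, 22, 37, 17), (6, q, 19, 13, 22, 37, 29), (6, q, 19, 13, 34, 5, 22), (6, q, 19, 13, 34, 5, 7), (6, t, 34, 14, 22, 37, 17), (6, t, 34, 14, 22, 37, 29), (6, t, 34, 14, 34, 5, 22), (6, t, 34, 14, 34, 5, 7), (6, u, 1, 17, 22, 37, 17), (6, u, 1, 17, 22, 37, 29), (6, u, 1, 17, 34, 5, 22), (6, u, 1, 17, 34, 5, 7), (6, w, 37, 32, 22, 37, 17), (6, w, 37, 32, 22, 37, 29), (6, w, 37, 32, 34, 5, 22), (6, w, 37, 32, 34, 5, 7), (6, z, 23, 20, 22, 37, 17), (6, z, 23, 20, 22, 37, 29), (6, z, 23, 20, 34, 5, 22), (6, z, 23, 20, 34, 5, 7)}
Apply σ_{D != E}; surviving tuples: {(6, q, 19, 13, 22, 37, 17), (6, q, 19, 13, 22, 37, 29), (6, q, 19, 13, 34, 5, 22), (6, q, 19, 13, 34, 5, 7), (6, t, 34, 14, 22, 37, 17), (6, t, 34, 14, 22, 37, 29), (6, u, 1, 17, 22, 37, 17), (6, u, 1, 17, 22, 37, 29), (6, u, 1, 17, 34, 5, 22), (6, u, 1, 17, 34, 5, 7), (6, w, 37, 32, 22, 37, 17), (6, w, 37, 32, 22, 37, 29), (6, w, 37, 32, 34, 5, 22), (6, w, 37, 32, 34, 5, 7), (6, z, 23, 20, 22, 37, 17), (6, z, 23, 20, 22, 37, 29), (6, z, 23, 20, 34, 5, 22), (6, z, 23, 20, 34, 5, 7)}
π[E, F]: project onto (E, F) (13 duplicate(s) eliminated) → {(1, 17), (19, 13), (23, 20), (34, 14), (37, 32)}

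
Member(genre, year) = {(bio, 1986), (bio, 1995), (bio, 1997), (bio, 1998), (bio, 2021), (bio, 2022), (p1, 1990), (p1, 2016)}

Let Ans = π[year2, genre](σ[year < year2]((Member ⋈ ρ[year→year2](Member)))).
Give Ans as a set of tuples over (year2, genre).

{(1995, bio), (1997, bio), (1998, bio), (2016, p1), (2021, bio), (2022, bio)}

ρ[year→year2]: schema becomes (genre, year2); tuples unchanged.
Joining Member and ρ[year→year2](Member) on genre yields {(bio, 1986, 1986), (bio, 1986, 1995), (bio, 1986, 1997), (bio, 1986, 1998), (bio, 1986, 2021), (bio, 1986, 2022), (bio, 1995, 1986), (bio, 1995, 1995), (bio, 1995, 1997), (bio, 1995, 1998), (bio, 1995, 2021), (bio, 1995, 2022), (bio, 1997, 1986), (bio, 1997, 1995), (bio, 1997, 1997), (bio, 1997, 1998), (bio, 1997, 2021), (bio, 1997, 2022), (bio, 1998, 1986), (bio, 1998, 1995), (bio, 1998, 1997), (bio, 1998, 1998), (bio, 1998, 2021), (bio, 1998, 2022), (bio, 2021, 1986), (bio, 2021, 1995), (bio, 2021, 1997), (bio, 2021, 1998), (bio, 2021, 2021), (bio, 2021, 2022), (bio, 2022, 1986), (bio, 2022, 1995), (bio, 2022, 1997), (bio, 2022, 1998), (bio, 2022, 2021), (bio, 2022, 2022), (p1, 1990, 1990), (p1, 1990, 2016), (p1, 2016, 1990), (p1, 2016, 2016)}.
σ[year < year2]: keep tuples satisfying year < year2 → {(bio, 1986, 1995), (bio, 1986, 1997), (bio, 1986, 1998), (bio, 1986, 2021), (bio, 1986, 2022), (bio, 1995, 1997), (bio, 1995, 1998), (bio, 1995, 2021), (bio, 1995, 2022), (bio, 1997, 1998), (bio, 1997, 2021), (bio, 1997, 2022), (bio, 1998, 2021), (bio, 1998, 2022), (bio, 2021, 2022), (p1, 1990, 2016)}
Keep only column(s) year2, genre (10 duplicate(s) eliminated): {(1995, bio), (1997, bio), (1998, bio), (2016, p1), (2021, bio), (2022, bio)}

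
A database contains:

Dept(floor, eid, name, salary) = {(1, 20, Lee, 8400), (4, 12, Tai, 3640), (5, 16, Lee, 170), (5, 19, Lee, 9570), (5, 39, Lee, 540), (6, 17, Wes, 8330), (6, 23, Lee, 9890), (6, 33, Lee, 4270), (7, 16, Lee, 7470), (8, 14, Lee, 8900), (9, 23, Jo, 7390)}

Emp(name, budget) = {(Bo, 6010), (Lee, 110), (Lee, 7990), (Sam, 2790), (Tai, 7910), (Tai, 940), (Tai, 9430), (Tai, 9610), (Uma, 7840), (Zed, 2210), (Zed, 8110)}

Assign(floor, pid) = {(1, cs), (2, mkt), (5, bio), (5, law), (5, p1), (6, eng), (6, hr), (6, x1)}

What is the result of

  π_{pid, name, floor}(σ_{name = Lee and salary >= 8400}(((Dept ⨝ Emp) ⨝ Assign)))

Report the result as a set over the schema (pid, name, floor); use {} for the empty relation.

Joining Dept and Emp on name yields {(1, 20, Lee, 8400, 110), (1, 20, Lee, 8400, 7990), (4, 12, Tai, 3640, 7910), (4, 12, Tai, 3640, 940), (4, 12, Tai, 3640, 9430), (4, 12, Tai, 3640, 9610), (5, 16, Lee, 170, 110), (5, 16, Lee, 170, 7990), (5, 19, Lee, 9570, 110), (5, 19, Lee, 9570, 7990), (5, 39, Lee, 540, 110), (5, 39, Lee, 540, 7990), (6, 23, Lee, 9890, 110), (6, 23, Lee, 9890, 7990), (6, 33, Lee, 4270, 110), (6, 33, Lee, 4270, 7990), (7, 16, Lee, 7470, 110), (7, 16, Lee, 7470, 7990), (8, 14, Lee, 8900, 110), (8, 14, Lee, 8900, 7990)}.
Joining (Dept ⨝ Emp) and Assign on floor yields {(1, 20, Lee, 8400, 110, cs), (1, 20, Lee, 8400, 7990, cs), (5, 16, Lee, 170, 110, bio), (5, 16, Lee, 170, 110, law), (5, 16, Lee, 170, 110, p1), (5, 16, Lee, 170, 7990, bio), (5, 16, Lee, 170, 7990, law), (5, 16, Lee, 170, 7990, p1), (5, 19, Lee, 9570, 110, bio), (5, 19, Lee, 9570, 110, law), (5, 19, Lee, 9570, 110, p1), (5, 19, Lee, 9570, 7990, bio), (5, 19, Lee, 9570, 7990, law), (5, 19, Lee, 9570, 7990, p1), (5, 39, Lee, 540, 110, bio), (5, 39, Lee, 540, 110, law), (5, 39, Lee, 540, 110, p1), (5, 39, Lee, 540, 7990, bio), (5, 39, Lee, 540, 7990, law), (5, 39, Lee, 540, 7990, p1), (6, 23, Lee, 9890, 110, eng), (6, 23, Lee, 9890, 110, hr), (6, 23, Lee, 9890, 110, x1), (6, 23, Lee, 9890, 7990, eng), (6, 23, Lee, 9890, 7990, hr), (6, 23, Lee, 9890, 7990, x1), (6, 33, Lee, 4270, 110, eng), (6, 33, Lee, 4270, 110, hr), (6, 33, Lee, 4270, 110, x1), (6, 33, Lee, 4270, 7990, eng), (6, 33, Lee, 4270, 7990, hr), (6, 33, Lee, 4270, 7990, x1)}.
σ[name = Lee and salary >= 8400]: keep tuples satisfying name = Lee and salary >= 8400 → {(1, 20, Lee, 8400, 110, cs), (1, 20, Lee, 8400, 7990, cs), (5, 19, Lee, 9570, 110, bio), (5, 19, Lee, 9570, 110, law), (5, 19, Lee, 9570, 110, p1), (5, 19, Lee, 9570, 7990, bio), (5, 19, Lee, 9570, 7990, law), (5, 19, Lee, 9570, 7990, p1), (6, 23, Lee, 9890, 110, eng), (6, 23, Lee, 9890, 110, hr), (6, 23, Lee, 9890, 110, x1), (6, 23, Lee, 9890, 7990, eng), (6, 23, Lee, 9890, 7990, hr), (6, 23, Lee, 9890, 7990, x1)}
Projecting to pid, name, floor (7 duplicate(s) eliminated): {(bio, Lee, 5), (cs, Lee, 1), (eng, Lee, 6), (hr, Lee, 6), (law, Lee, 5), (p1, Lee, 5), (x1, Lee, 6)}

{(bio, Lee, 5), (cs, Lee, 1), (eng, Lee, 6), (hr, Lee, 6), (law, Lee, 5), (p1, Lee, 5), (x1, Lee, 6)}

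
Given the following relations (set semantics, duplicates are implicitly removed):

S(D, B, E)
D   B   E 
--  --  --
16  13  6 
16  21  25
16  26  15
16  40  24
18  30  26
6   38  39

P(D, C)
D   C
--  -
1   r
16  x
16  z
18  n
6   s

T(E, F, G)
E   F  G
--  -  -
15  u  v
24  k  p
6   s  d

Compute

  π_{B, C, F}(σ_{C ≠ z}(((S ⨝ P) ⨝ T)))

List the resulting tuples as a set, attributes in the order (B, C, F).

{(13, x, s), (26, x, u), (40, x, k)}

S ⋈ P (natural join on D): {(16, 13, 6, x), (16, 13, 6, z), (16, 21, 25, x), (16, 21, 25, z), (16, 26, 15, x), (16, 26, 15, z), (16, 40, 24, x), (16, 40, 24, z), (18, 30, 26, n), (6, 38, 39, s)}
(S ⨝ P) ⋈ T (natural join on E): {(16, 13, 6, x, s, d), (16, 13, 6, z, s, d), (16, 26, 15, x, u, v), (16, 26, 15, z, u, v), (16, 40, 24, x, k, p), (16, 40, 24, z, k, p)}
σ[C ≠ z]: keep tuples satisfying C ≠ z → {(16, 13, 6, x, s, d), (16, 26, 15, x, u, v), (16, 40, 24, x, k, p)}
Projecting to B, C, F: {(13, x, s), (26, x, u), (40, x, k)}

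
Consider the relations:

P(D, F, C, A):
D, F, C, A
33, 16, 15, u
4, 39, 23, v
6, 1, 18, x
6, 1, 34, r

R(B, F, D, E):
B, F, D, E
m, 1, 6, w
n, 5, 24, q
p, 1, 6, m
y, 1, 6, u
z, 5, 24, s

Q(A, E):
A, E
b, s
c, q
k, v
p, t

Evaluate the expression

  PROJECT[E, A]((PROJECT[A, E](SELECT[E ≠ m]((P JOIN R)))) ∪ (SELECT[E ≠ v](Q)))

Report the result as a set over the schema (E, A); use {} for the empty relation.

{(q, c), (s, b), (t, p), (u, r), (u, x), (w, r), (w, x)}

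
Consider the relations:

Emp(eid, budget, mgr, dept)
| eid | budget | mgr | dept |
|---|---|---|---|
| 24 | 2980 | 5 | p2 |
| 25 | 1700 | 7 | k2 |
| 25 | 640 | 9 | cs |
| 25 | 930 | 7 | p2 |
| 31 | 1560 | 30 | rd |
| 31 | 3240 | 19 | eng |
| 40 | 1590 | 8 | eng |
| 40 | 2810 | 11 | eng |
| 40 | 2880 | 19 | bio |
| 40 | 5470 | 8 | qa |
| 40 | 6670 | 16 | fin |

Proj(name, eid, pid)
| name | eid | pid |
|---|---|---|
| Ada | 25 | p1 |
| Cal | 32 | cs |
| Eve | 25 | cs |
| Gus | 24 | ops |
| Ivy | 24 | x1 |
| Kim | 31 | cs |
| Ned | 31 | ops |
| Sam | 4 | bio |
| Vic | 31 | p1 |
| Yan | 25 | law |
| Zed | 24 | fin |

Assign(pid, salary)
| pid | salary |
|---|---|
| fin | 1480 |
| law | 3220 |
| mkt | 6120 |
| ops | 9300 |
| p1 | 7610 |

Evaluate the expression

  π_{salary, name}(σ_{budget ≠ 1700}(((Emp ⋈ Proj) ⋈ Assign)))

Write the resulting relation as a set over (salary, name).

{(1480, Zed), (3220, Yan), (7610, Ada), (7610, Vic), (9300, Gus), (9300, Ned)}

Emp ⋈ Proj (natural join on eid): {(24, 2980, 5, p2, Gus, ops), (24, 2980, 5, p2, Ivy, x1), (24, 2980, 5, p2, Zed, fin), (25, 1700, 7, k2, Ada, p1), (25, 1700, 7, k2, Eve, cs), (25, 1700, 7, k2, Yan, law), (25, 640, 9, cs, Ada, p1), (25, 640, 9, cs, Eve, cs), (25, 640, 9, cs, Yan, law), (25, 930, 7, p2, Ada, p1), (25, 930, 7, p2, Eve, cs), (25, 930, 7, p2, Yan, law), (31, 1560, 30, rd, Kim, cs), (31, 1560, 30, rd, Ned, ops), (31, 1560, 30, rd, Vic, p1), (31, 3240, 19, eng, Kim, cs), (31, 3240, 19, eng, Ned, ops), (31, 3240, 19, eng, Vic, p1)}
(Emp ⋈ Proj) ⋈ Assign (natural join on pid): {(24, 2980, 5, p2, Gus, ops, 9300), (24, 2980, 5, p2, Zed, fin, 1480), (25, 1700, 7, k2, Ada, p1, 7610), (25, 1700, 7, k2, Yan, law, 3220), (25, 640, 9, cs, Ada, p1, 7610), (25, 640, 9, cs, Yan, law, 3220), (25, 930, 7, p2, Ada, p1, 7610), (25, 930, 7, p2, Yan, law, 3220), (31, 1560, 30, rd, Ned, ops, 9300), (31, 1560, 30, rd, Vic, p1, 7610), (31, 3240, 19, eng, Ned, ops, 9300), (31, 3240, 19, eng, Vic, p1, 7610)}
Apply σ_{budget ≠ 1700}; surviving tuples: {(24, 2980, 5, p2, Gus, ops, 9300), (24, 2980, 5, p2, Zed, fin, 1480), (25, 640, 9, cs, Ada, p1, 7610), (25, 640, 9, cs, Yan, law, 3220), (25, 930, 7, p2, Ada, p1, 7610), (25, 930, 7, p2, Yan, law, 3220), (31, 1560, 30, rd, Ned, ops, 9300), (31, 1560, 30, rd, Vic, p1, 7610), (31, 3240, 19, eng, Ned, ops, 9300), (31, 3240, 19, eng, Vic, p1, 7610)}
Projecting to salary, name (4 duplicate(s) eliminated): {(1480, Zed), (3220, Yan), (7610, Ada), (7610, Vic), (9300, Gus), (9300, Ned)}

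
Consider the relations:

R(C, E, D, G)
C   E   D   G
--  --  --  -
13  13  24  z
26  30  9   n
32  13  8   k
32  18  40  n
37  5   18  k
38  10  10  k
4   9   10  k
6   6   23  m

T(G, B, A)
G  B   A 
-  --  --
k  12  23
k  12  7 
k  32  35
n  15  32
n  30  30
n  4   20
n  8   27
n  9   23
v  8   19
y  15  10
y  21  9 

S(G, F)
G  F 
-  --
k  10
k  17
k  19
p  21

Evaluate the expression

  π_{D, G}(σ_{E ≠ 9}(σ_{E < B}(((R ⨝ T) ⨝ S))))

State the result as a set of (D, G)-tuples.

Joining R and T on G yields {(26, 30, 9, n, 15, 32), (26, 30, 9, n, 30, 30), (26, 30, 9, n, 4, 20), (26, 30, 9, n, 8, 27), (26, 30, 9, n, 9, 23), (32, 13, 8, k, 12, 23), (32, 13, 8, k, 12, 7), (32, 13, 8, k, 32, 35), (32, 18, 40, n, 15, 32), (32, 18, 40, n, 30, 30), (32, 18, 40, n, 4, 20), (32, 18, 40, n, 8, 27), (32, 18, 40, n, 9, 23), (37, 5, 18, k, 12, 23), (37, 5, 18, k, 12, 7), (37, 5, 18, k, 32, 35), (38, 10, 10, k, 12, 23), (38, 10, 10, k, 12, 7), (38, 10, 10, k, 32, 35), (4, 9, 10, k, 12, 23), (4, 9, 10, k, 12, 7), (4, 9, 10, k, 32, 35)}.
Joining (R ⨝ T) and S on G yields {(32, 13, 8, k, 12, 23, 10), (32, 13, 8, k, 12, 23, 17), (32, 13, 8, k, 12, 23, 19), (32, 13, 8, k, 12, 7, 10), (32, 13, 8, k, 12, 7, 17), (32, 13, 8, k, 12, 7, 19), (32, 13, 8, k, 32, 35, 10), (32, 13, 8, k, 32, 35, 17), (32, 13, 8, k, 32, 35, 19), (37, 5, 18, k, 12, 23, 10), (37, 5, 18, k, 12, 23, 17), (37, 5, 18, k, 12, 23, 19), (37, 5, 18, k, 12, 7, 10), (37, 5, 18, k, 12, 7, 17), (37, 5, 18, k, 12, 7, 19), (37, 5, 18, k, 32, 35, 10), (37, 5, 18, k, 32, 35, 17), (37, 5, 18, k, 32, 35, 19), (38, 10, 10, k, 12, 23, 10), (38, 10, 10, k, 12, 23, 17), (38, 10, 10, k, 12, 23, 19), (38, 10, 10, k, 12, 7, 10), (38, 10, 10, k, 12, 7, 17), (38, 10, 10, k, 12, 7, 19), (38, 10, 10, k, 32, 35, 10), (38, 10, 10, k, 32, 35, 17), (38, 10, 10, k, 32, 35, 19), (4, 9, 10, k, 12, 23, 10), (4, 9, 10, k, 12, 23, 17), (4, 9, 10, k, 12, 23, 19), (4, 9, 10, k, 12, 7, 10), (4, 9, 10, k, 12, 7, 17), (4, 9, 10, k, 12, 7, 19), (4, 9, 10, k, 32, 35, 10), (4, 9, 10, k, 32, 35, 17), (4, 9, 10, k, 32, 35, 19)}.
Selection E < B: {(32, 13, 8, k, 32, 35, 10), (32, 13, 8, k, 32, 35, 17), (32, 13, 8, k, 32, 35, 19), (37, 5, 18, k, 12, 23, 10), (37, 5, 18, k, 12, 23, 17), (37, 5, 18, k, 12, 23, 19), (37, 5, 18, k, 12, 7, 10), (37, 5, 18, k, 12, 7, 17), (37, 5, 18, k, 12, 7, 19), (37, 5, 18, k, 32, 35, 10), (37, 5, 18, k, 32, 35, 17), (37, 5, 18, k, 32, 35, 19), (38, 10, 10, k, 12, 23, 10), (38, 10, 10, k, 12, 23, 17), (38, 10, 10, k, 12, 23, 19), (38, 10, 10, k, 12, 7, 10), (38, 10, 10, k, 12, 7, 17), (38, 10, 10, k, 12, 7, 19), (38, 10, 10, k, 32, 35, 10), (38, 10, 10, k, 32, 35, 17), (38, 10, 10, k, 32, 35, 19), (4, 9, 10, k, 12, 23, 10), (4, 9, 10, k, 12, 23, 17), (4, 9, 10, k, 12, 23, 19), (4, 9, 10, k, 12, 7, 10), (4, 9, 10, k, 12, 7, 17), (4, 9, 10, k, 12, 7, 19), (4, 9, 10, k, 32, 35, 10), (4, 9, 10, k, 32, 35, 17), (4, 9, 10, k, 32, 35, 19)}
Selection E ≠ 9: {(32, 13, 8, k, 32, 35, 10), (32, 13, 8, k, 32, 35, 17), (32, 13, 8, k, 32, 35, 19), (37, 5, 18, k, 12, 23, 10), (37, 5, 18, k, 12, 23, 17), (37, 5, 18, k, 12, 23, 19), (37, 5, 18, k, 12, 7, 10), (37, 5, 18, k, 12, 7, 17), (37, 5, 18, k, 12, 7, 19), (37, 5, 18, k, 32, 35, 10), (37, 5, 18, k, 32, 35, 17), (37, 5, 18, k, 32, 35, 19), (38, 10, 10, k, 12, 23, 10), (38, 10, 10, k, 12, 23, 17), (38, 10, 10, k, 12, 23, 19), (38, 10, 10, k, 12, 7, 10), (38, 10, 10, k, 12, 7, 17), (38, 10, 10, k, 12, 7, 19), (38, 10, 10, k, 32, 35, 10), (38, 10, 10, k, 32, 35, 17), (38, 10, 10, k, 32, 35, 19)}
Keep only column(s) D, G (18 duplicate(s) eliminated): {(10, k), (18, k), (8, k)}

{(10, k), (18, k), (8, k)}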